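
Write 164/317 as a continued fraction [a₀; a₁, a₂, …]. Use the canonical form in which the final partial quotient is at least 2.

⌊164/317⌋ = 0, remainder 164
⌊317/164⌋ = 1, remainder 153
⌊164/153⌋ = 1, remainder 11
⌊153/11⌋ = 13, remainder 10
⌊11/10⌋ = 1, remainder 1
⌊10/1⌋ = 10, remainder 0

[0; 1, 1, 13, 1, 10]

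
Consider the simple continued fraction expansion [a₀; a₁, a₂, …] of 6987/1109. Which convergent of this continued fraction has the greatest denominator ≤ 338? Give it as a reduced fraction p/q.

63/10

a_0 = 6: 6/1  (≤ bound)
a_1 = 3: 19/3  (≤ bound)
a_2 = 3: 63/10  (≤ bound)
a_3 = 36: 2287/363  (> 338, stop)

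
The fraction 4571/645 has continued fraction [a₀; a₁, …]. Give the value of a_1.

Run the Euclidean algorithm, recording each quotient:
⌊4571/645⌋ = 7, remainder 56
⌊645/56⌋ = 11, remainder 29

11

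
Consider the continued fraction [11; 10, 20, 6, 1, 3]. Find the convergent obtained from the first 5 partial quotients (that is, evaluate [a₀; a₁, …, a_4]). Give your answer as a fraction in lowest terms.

Work from the innermost term outward:
Start with 1.
6 + 1/(1/1) = 6 + 1/1 = 7/1
20 + 1/(7/1) = 20 + 1/7 = 141/7
10 + 1/(141/7) = 10 + 7/141 = 1417/141
11 + 1/(1417/141) = 11 + 141/1417 = 15728/1417

15728/1417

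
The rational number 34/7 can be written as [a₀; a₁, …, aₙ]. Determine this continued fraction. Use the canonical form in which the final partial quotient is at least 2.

34 = 4·7 + 6, so a_0 = 4
7 = 1·6 + 1, so a_1 = 1
6 = 6·1 + 0, so a_2 = 6

[4; 1, 6]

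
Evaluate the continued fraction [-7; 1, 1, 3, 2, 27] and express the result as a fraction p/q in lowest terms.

-2826/439

Work from the innermost term outward:
Start with 27.
2 + 1/(27/1) = 2 + 1/27 = 55/27
3 + 1/(55/27) = 3 + 27/55 = 192/55
1 + 1/(192/55) = 1 + 55/192 = 247/192
1 + 1/(247/192) = 1 + 192/247 = 439/247
-7 + 1/(439/247) = -7 + 247/439 = -2826/439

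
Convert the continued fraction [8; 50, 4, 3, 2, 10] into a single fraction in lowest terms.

Build up convergents one term at a time:
a_0 = 8: 8/1
a_1 = 50: 401/50
a_2 = 4: 1612/201
a_3 = 3: 5237/653
a_4 = 2: 12086/1507
a_5 = 10: 126097/15723

126097/15723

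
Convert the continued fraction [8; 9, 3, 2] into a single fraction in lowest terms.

a_0 = 8: 8/1
a_1 = 9: 73/9
a_2 = 3: 227/28
a_3 = 2: 527/65

527/65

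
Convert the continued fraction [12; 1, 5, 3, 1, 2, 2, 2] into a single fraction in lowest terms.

Starting at the tail and folding back:
Start with 2.
2 + 1/(2/1) = 2 + 1/2 = 5/2
2 + 1/(5/2) = 2 + 2/5 = 12/5
1 + 1/(12/5) = 1 + 5/12 = 17/12
3 + 1/(17/12) = 3 + 12/17 = 63/17
5 + 1/(63/17) = 5 + 17/63 = 332/63
1 + 1/(332/63) = 1 + 63/332 = 395/332
12 + 1/(395/332) = 12 + 332/395 = 5072/395

5072/395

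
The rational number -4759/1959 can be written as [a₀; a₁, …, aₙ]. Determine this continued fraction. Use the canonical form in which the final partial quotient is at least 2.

Run the Euclidean algorithm, recording each quotient:
-4759 = -3·1959 + 1118, so a_0 = -3
1959 = 1·1118 + 841, so a_1 = 1
1118 = 1·841 + 277, so a_2 = 1
841 = 3·277 + 10, so a_3 = 3
277 = 27·10 + 7, so a_4 = 27
10 = 1·7 + 3, so a_5 = 1
7 = 2·3 + 1, so a_6 = 2
3 = 3·1 + 0, so a_7 = 3

[-3; 1, 1, 3, 27, 1, 2, 3]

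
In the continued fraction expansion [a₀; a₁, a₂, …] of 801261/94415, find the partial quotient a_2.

18

801261 = 8·94415 + 45941, so a_0 = 8
94415 = 2·45941 + 2533, so a_1 = 2
45941 = 18·2533 + 347, so a_2 = 18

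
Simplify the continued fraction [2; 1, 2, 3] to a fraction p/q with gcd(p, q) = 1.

Use the convergent recurrence hₖ = aₖ·hₖ₋₁ + hₖ₋₂ (and likewise for the denominators kₖ):
a_0 = 2: 2/1
a_1 = 1: 3/1
a_2 = 2: 8/3
a_3 = 3: 27/10

27/10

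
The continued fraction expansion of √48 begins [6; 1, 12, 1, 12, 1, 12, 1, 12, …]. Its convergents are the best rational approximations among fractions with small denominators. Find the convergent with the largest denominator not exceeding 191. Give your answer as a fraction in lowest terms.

List convergents until the denominator exceeds the bound:
a_0 = 6: 6/1  (≤ bound)
a_1 = 1: 7/1  (≤ bound)
a_2 = 12: 90/13  (≤ bound)
a_3 = 1: 97/14  (≤ bound)
a_4 = 12: 1254/181  (≤ bound)
a_5 = 1: 1351/195  (> 191, stop)

1254/181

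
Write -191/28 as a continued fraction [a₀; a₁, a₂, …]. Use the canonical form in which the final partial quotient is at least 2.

[-7; 5, 1, 1, 2]

Apply division with remainder until the remainder is 0:
-191 = -7·28 + 5, so a_0 = -7
28 = 5·5 + 3, so a_1 = 5
5 = 1·3 + 2, so a_2 = 1
3 = 1·2 + 1, so a_3 = 1
2 = 2·1 + 0, so a_4 = 2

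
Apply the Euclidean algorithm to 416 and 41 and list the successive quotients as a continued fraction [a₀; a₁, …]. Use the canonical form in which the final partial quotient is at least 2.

[10; 6, 1, 5]

⌊416/41⌋ = 10, remainder 6
⌊41/6⌋ = 6, remainder 5
⌊6/5⌋ = 1, remainder 1
⌊5/1⌋ = 5, remainder 0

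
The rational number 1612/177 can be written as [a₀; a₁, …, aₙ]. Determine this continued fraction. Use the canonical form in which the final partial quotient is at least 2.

Apply division with remainder until the remainder is 0:
1612 ÷ 177 → quotient 9, remainder 19
177 ÷ 19 → quotient 9, remainder 6
19 ÷ 6 → quotient 3, remainder 1
6 ÷ 1 → quotient 6, remainder 0

[9; 9, 3, 6]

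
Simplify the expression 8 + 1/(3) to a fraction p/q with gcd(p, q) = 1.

25/3

Collapse the nested fraction from the inside out:
Start with 3.
8 + 1/(3/1) = 8 + 1/3 = 25/3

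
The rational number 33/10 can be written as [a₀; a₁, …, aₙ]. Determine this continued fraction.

33 ÷ 10 → quotient 3, remainder 3
10 ÷ 3 → quotient 3, remainder 1
3 ÷ 1 → quotient 3, remainder 0

[3; 3, 3]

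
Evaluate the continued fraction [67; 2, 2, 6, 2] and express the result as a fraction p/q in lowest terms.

4651/69

Compute successive convergents:
a_0 = 67: 67/1
a_1 = 2: 135/2
a_2 = 2: 337/5
a_3 = 6: 2157/32
a_4 = 2: 4651/69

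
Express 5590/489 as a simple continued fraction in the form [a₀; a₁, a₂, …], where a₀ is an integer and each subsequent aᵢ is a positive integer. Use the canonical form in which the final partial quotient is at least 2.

5590 ÷ 489 → quotient 11, remainder 211
489 ÷ 211 → quotient 2, remainder 67
211 ÷ 67 → quotient 3, remainder 10
67 ÷ 10 → quotient 6, remainder 7
10 ÷ 7 → quotient 1, remainder 3
7 ÷ 3 → quotient 2, remainder 1
3 ÷ 1 → quotient 3, remainder 0

[11; 2, 3, 6, 1, 2, 3]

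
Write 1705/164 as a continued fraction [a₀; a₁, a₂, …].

[10; 2, 1, 1, 10, 3]

Repeatedly divide and take the remainder:
1705 ÷ 164 → quotient 10, remainder 65
164 ÷ 65 → quotient 2, remainder 34
65 ÷ 34 → quotient 1, remainder 31
34 ÷ 31 → quotient 1, remainder 3
31 ÷ 3 → quotient 10, remainder 1
3 ÷ 1 → quotient 3, remainder 0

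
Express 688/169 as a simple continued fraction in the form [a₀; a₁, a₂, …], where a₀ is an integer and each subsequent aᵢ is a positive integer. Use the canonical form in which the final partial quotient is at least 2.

[4; 14, 12]

Run the Euclidean algorithm, recording each quotient:
688 ÷ 169 → quotient 4, remainder 12
169 ÷ 12 → quotient 14, remainder 1
12 ÷ 1 → quotient 12, remainder 0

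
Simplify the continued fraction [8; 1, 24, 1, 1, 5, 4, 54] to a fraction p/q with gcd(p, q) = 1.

571084/63731

Start with 54.
4 + 1/(54/1) = 4 + 1/54 = 217/54
5 + 1/(217/54) = 5 + 54/217 = 1139/217
1 + 1/(1139/217) = 1 + 217/1139 = 1356/1139
1 + 1/(1356/1139) = 1 + 1139/1356 = 2495/1356
24 + 1/(2495/1356) = 24 + 1356/2495 = 61236/2495
1 + 1/(61236/2495) = 1 + 2495/61236 = 63731/61236
8 + 1/(63731/61236) = 8 + 61236/63731 = 571084/63731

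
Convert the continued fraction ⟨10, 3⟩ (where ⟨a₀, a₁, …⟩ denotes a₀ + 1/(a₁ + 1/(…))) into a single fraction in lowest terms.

31/3

Work from the innermost term outward:
Start with 3.
10 + 1/(3/1) = 10 + 1/3 = 31/3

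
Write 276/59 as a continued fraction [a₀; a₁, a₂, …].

Run the Euclidean algorithm, recording each quotient:
⌊276/59⌋ = 4, remainder 40
⌊59/40⌋ = 1, remainder 19
⌊40/19⌋ = 2, remainder 2
⌊19/2⌋ = 9, remainder 1
⌊2/1⌋ = 2, remainder 0

[4; 1, 2, 9, 2]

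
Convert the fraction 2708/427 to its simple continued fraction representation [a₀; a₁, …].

[6; 2, 1, 12, 3, 1, 2]

⌊2708/427⌋ = 6, remainder 146
⌊427/146⌋ = 2, remainder 135
⌊146/135⌋ = 1, remainder 11
⌊135/11⌋ = 12, remainder 3
⌊11/3⌋ = 3, remainder 2
⌊3/2⌋ = 1, remainder 1
⌊2/1⌋ = 2, remainder 0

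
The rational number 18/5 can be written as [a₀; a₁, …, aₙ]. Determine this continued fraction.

18 ÷ 5 → quotient 3, remainder 3
5 ÷ 3 → quotient 1, remainder 2
3 ÷ 2 → quotient 1, remainder 1
2 ÷ 1 → quotient 2, remainder 0

[3; 1, 1, 2]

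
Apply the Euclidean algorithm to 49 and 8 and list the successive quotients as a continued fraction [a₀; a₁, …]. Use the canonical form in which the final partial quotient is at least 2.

[6; 8]

Repeatedly divide and take the remainder:
49 = 6·8 + 1, so a_0 = 6
8 = 8·1 + 0, so a_1 = 8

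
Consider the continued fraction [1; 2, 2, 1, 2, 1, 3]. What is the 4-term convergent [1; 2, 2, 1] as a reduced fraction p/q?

Start with 1.
2 + 1/(1/1) = 2 + 1/1 = 3/1
2 + 1/(3/1) = 2 + 1/3 = 7/3
1 + 1/(7/3) = 1 + 3/7 = 10/7

10/7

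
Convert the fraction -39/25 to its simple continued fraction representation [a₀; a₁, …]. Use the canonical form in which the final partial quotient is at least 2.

[-2; 2, 3, 1, 2]

Repeatedly divide and take the remainder:
-39 ÷ 25 → quotient -2, remainder 11
25 ÷ 11 → quotient 2, remainder 3
11 ÷ 3 → quotient 3, remainder 2
3 ÷ 2 → quotient 1, remainder 1
2 ÷ 1 → quotient 2, remainder 0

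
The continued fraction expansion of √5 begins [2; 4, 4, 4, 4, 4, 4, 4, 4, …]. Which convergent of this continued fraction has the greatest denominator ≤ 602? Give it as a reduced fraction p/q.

a_0 = 2: 2/1  (≤ bound)
a_1 = 4: 9/4  (≤ bound)
a_2 = 4: 38/17  (≤ bound)
a_3 = 4: 161/72  (≤ bound)
a_4 = 4: 682/305  (≤ bound)
a_5 = 4: 2889/1292  (> 602, stop)

682/305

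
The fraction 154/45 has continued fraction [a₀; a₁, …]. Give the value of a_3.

1

Repeatedly divide and take the remainder:
⌊154/45⌋ = 3, remainder 19
⌊45/19⌋ = 2, remainder 7
⌊19/7⌋ = 2, remainder 5
⌊7/5⌋ = 1, remainder 2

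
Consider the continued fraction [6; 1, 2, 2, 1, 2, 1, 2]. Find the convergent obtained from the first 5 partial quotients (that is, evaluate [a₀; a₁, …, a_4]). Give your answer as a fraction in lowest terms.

67/10

a_0 = 6: 6/1
a_1 = 1: 7/1
a_2 = 2: 20/3
a_3 = 2: 47/7
a_4 = 1: 67/10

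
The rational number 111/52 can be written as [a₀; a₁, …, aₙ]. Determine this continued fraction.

Apply division with remainder until the remainder is 0:
111 ÷ 52 → quotient 2, remainder 7
52 ÷ 7 → quotient 7, remainder 3
7 ÷ 3 → quotient 2, remainder 1
3 ÷ 1 → quotient 3, remainder 0

[2; 7, 2, 3]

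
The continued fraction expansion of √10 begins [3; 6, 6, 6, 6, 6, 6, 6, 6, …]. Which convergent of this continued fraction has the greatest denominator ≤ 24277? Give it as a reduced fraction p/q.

27379/8658

a_0 = 3: 3/1  (≤ bound)
a_1 = 6: 19/6  (≤ bound)
a_2 = 6: 117/37  (≤ bound)
a_3 = 6: 721/228  (≤ bound)
a_4 = 6: 4443/1405  (≤ bound)
a_5 = 6: 27379/8658  (≤ bound)
a_6 = 6: 168717/53353  (> 24277, stop)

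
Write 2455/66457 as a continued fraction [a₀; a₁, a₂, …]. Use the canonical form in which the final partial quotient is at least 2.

[0; 27, 14, 3, 1, 1, 1, 15]

2455 = 0·66457 + 2455, so a_0 = 0
66457 = 27·2455 + 172, so a_1 = 27
2455 = 14·172 + 47, so a_2 = 14
172 = 3·47 + 31, so a_3 = 3
47 = 1·31 + 16, so a_4 = 1
31 = 1·16 + 15, so a_5 = 1
16 = 1·15 + 1, so a_6 = 1
15 = 15·1 + 0, so a_7 = 15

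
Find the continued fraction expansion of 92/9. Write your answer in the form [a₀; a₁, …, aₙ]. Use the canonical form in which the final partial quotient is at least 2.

[10; 4, 2]

92 ÷ 9 → quotient 10, remainder 2
9 ÷ 2 → quotient 4, remainder 1
2 ÷ 1 → quotient 2, remainder 0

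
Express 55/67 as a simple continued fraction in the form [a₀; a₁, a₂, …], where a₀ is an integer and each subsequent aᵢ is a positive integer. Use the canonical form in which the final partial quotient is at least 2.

55 ÷ 67 → quotient 0, remainder 55
67 ÷ 55 → quotient 1, remainder 12
55 ÷ 12 → quotient 4, remainder 7
12 ÷ 7 → quotient 1, remainder 5
7 ÷ 5 → quotient 1, remainder 2
5 ÷ 2 → quotient 2, remainder 1
2 ÷ 1 → quotient 2, remainder 0

[0; 1, 4, 1, 1, 2, 2]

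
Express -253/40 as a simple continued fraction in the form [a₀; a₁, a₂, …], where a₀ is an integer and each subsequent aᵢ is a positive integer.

-253 ÷ 40 → quotient -7, remainder 27
40 ÷ 27 → quotient 1, remainder 13
27 ÷ 13 → quotient 2, remainder 1
13 ÷ 1 → quotient 13, remainder 0

[-7; 1, 2, 13]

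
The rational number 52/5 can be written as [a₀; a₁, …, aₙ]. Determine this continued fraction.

[10; 2, 2]

⌊52/5⌋ = 10, remainder 2
⌊5/2⌋ = 2, remainder 1
⌊2/1⌋ = 2, remainder 0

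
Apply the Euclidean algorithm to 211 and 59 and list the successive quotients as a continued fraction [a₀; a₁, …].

211 = 3·59 + 34, so a_0 = 3
59 = 1·34 + 25, so a_1 = 1
34 = 1·25 + 9, so a_2 = 1
25 = 2·9 + 7, so a_3 = 2
9 = 1·7 + 2, so a_4 = 1
7 = 3·2 + 1, so a_5 = 3
2 = 2·1 + 0, so a_6 = 2

[3; 1, 1, 2, 1, 3, 2]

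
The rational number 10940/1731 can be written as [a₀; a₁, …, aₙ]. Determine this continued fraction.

10940 = 6·1731 + 554, so a_0 = 6
1731 = 3·554 + 69, so a_1 = 3
554 = 8·69 + 2, so a_2 = 8
69 = 34·2 + 1, so a_3 = 34
2 = 2·1 + 0, so a_4 = 2

[6; 3, 8, 34, 2]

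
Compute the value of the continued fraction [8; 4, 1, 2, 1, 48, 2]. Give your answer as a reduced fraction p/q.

a_0 = 8: 8/1
a_1 = 4: 33/4
a_2 = 1: 41/5
a_3 = 2: 115/14
a_4 = 1: 156/19
a_5 = 48: 7603/926
a_6 = 2: 15362/1871

15362/1871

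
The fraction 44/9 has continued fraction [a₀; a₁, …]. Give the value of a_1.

1

⌊44/9⌋ = 4, remainder 8
⌊9/8⌋ = 1, remainder 1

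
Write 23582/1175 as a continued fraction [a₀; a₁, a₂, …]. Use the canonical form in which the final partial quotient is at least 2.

[20; 14, 3, 27]

Run the Euclidean algorithm, recording each quotient:
23582 ÷ 1175 → quotient 20, remainder 82
1175 ÷ 82 → quotient 14, remainder 27
82 ÷ 27 → quotient 3, remainder 1
27 ÷ 1 → quotient 27, remainder 0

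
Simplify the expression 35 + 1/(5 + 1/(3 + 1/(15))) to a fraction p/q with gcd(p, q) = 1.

Start with 15.
3 + 1/(15/1) = 3 + 1/15 = 46/15
5 + 1/(46/15) = 5 + 15/46 = 245/46
35 + 1/(245/46) = 35 + 46/245 = 8621/245

8621/245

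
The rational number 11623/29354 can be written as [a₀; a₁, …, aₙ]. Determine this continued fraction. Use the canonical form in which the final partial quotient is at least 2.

11623 ÷ 29354 → quotient 0, remainder 11623
29354 ÷ 11623 → quotient 2, remainder 6108
11623 ÷ 6108 → quotient 1, remainder 5515
6108 ÷ 5515 → quotient 1, remainder 593
5515 ÷ 593 → quotient 9, remainder 178
593 ÷ 178 → quotient 3, remainder 59
178 ÷ 59 → quotient 3, remainder 1
59 ÷ 1 → quotient 59, remainder 0

[0; 2, 1, 1, 9, 3, 3, 59]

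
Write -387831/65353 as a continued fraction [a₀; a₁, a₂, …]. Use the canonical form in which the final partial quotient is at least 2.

[-6; 15, 4, 11, 31, 1, 2]

-387831 = -6·65353 + 4287, so a_0 = -6
65353 = 15·4287 + 1048, so a_1 = 15
4287 = 4·1048 + 95, so a_2 = 4
1048 = 11·95 + 3, so a_3 = 11
95 = 31·3 + 2, so a_4 = 31
3 = 1·2 + 1, so a_5 = 1
2 = 2·1 + 0, so a_6 = 2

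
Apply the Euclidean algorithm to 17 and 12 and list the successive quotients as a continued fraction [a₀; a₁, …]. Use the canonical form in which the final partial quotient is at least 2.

[1; 2, 2, 2]

Apply division with remainder until the remainder is 0:
⌊17/12⌋ = 1, remainder 5
⌊12/5⌋ = 2, remainder 2
⌊5/2⌋ = 2, remainder 1
⌊2/1⌋ = 2, remainder 0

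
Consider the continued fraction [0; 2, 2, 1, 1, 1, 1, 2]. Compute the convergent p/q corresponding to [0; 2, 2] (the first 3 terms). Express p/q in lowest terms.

2/5

Starting at the tail and folding back:
Start with 2.
2 + 1/(2/1) = 2 + 1/2 = 5/2
0 + 1/(5/2) = 0 + 2/5 = 2/5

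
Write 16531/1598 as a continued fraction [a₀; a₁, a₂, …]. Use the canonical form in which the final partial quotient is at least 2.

Repeatedly divide and take the remainder:
16531 = 10·1598 + 551, so a_0 = 10
1598 = 2·551 + 496, so a_1 = 2
551 = 1·496 + 55, so a_2 = 1
496 = 9·55 + 1, so a_3 = 9
55 = 55·1 + 0, so a_4 = 55

[10; 2, 1, 9, 55]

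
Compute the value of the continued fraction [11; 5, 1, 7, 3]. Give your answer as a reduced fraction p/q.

1642/147

Work from the innermost term outward:
Start with 3.
7 + 1/(3/1) = 7 + 1/3 = 22/3
1 + 1/(22/3) = 1 + 3/22 = 25/22
5 + 1/(25/22) = 5 + 22/25 = 147/25
11 + 1/(147/25) = 11 + 25/147 = 1642/147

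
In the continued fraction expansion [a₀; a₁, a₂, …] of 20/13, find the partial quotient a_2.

1

⌊20/13⌋ = 1, remainder 7
⌊13/7⌋ = 1, remainder 6
⌊7/6⌋ = 1, remainder 1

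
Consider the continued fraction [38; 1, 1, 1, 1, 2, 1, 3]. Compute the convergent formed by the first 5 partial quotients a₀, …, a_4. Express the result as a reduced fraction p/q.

193/5

Build up convergents one term at a time:
a_0 = 38: 38/1
a_1 = 1: 39/1
a_2 = 1: 77/2
a_3 = 1: 116/3
a_4 = 1: 193/5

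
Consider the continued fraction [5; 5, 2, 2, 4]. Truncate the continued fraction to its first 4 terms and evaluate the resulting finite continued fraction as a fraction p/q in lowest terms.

140/27

Start with 2.
2 + 1/(2/1) = 2 + 1/2 = 5/2
5 + 1/(5/2) = 5 + 2/5 = 27/5
5 + 1/(27/5) = 5 + 5/27 = 140/27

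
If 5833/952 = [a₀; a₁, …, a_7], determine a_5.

1

⌊5833/952⌋ = 6, remainder 121
⌊952/121⌋ = 7, remainder 105
⌊121/105⌋ = 1, remainder 16
⌊105/16⌋ = 6, remainder 9
⌊16/9⌋ = 1, remainder 7
⌊9/7⌋ = 1, remainder 2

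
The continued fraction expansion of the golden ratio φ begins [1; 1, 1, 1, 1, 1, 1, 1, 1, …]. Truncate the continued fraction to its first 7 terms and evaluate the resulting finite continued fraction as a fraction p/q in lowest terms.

21/13

Start with 1.
1 + 1/(1/1) = 1 + 1/1 = 2/1
1 + 1/(2/1) = 1 + 1/2 = 3/2
1 + 1/(3/2) = 1 + 2/3 = 5/3
1 + 1/(5/3) = 1 + 3/5 = 8/5
1 + 1/(8/5) = 1 + 5/8 = 13/8
1 + 1/(13/8) = 1 + 8/13 = 21/13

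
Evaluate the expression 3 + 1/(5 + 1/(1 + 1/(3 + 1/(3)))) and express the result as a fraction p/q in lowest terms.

238/75

Start with 3.
3 + 1/(3/1) = 3 + 1/3 = 10/3
1 + 1/(10/3) = 1 + 3/10 = 13/10
5 + 1/(13/10) = 5 + 10/13 = 75/13
3 + 1/(75/13) = 3 + 13/75 = 238/75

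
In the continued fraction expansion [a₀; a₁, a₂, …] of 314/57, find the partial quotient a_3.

28

Run the Euclidean algorithm, recording each quotient:
314 = 5·57 + 29, so a_0 = 5
57 = 1·29 + 28, so a_1 = 1
29 = 1·28 + 1, so a_2 = 1
28 = 28·1 + 0, so a_3 = 28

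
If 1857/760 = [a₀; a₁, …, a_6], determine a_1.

1857 = 2·760 + 337, so a_0 = 2
760 = 2·337 + 86, so a_1 = 2

2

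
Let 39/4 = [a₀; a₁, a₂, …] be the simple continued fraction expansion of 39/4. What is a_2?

Run the Euclidean algorithm, recording each quotient:
⌊39/4⌋ = 9, remainder 3
⌊4/3⌋ = 1, remainder 1
⌊3/1⌋ = 3, remainder 0

3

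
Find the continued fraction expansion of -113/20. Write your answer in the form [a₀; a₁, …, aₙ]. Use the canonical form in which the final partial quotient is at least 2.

[-6; 2, 1, 6]

Apply division with remainder until the remainder is 0:
-113 = -6·20 + 7, so a_0 = -6
20 = 2·7 + 6, so a_1 = 2
7 = 1·6 + 1, so a_2 = 1
6 = 6·1 + 0, so a_3 = 6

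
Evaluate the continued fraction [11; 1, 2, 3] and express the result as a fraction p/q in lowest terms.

117/10

Compute successive convergents:
a_0 = 11: 11/1
a_1 = 1: 12/1
a_2 = 2: 35/3
a_3 = 3: 117/10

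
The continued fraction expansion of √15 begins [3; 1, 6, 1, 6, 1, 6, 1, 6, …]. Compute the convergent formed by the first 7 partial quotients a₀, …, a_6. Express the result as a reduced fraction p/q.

Compute successive convergents:
a_0 = 3: 3/1
a_1 = 1: 4/1
a_2 = 6: 27/7
a_3 = 1: 31/8
a_4 = 6: 213/55
a_5 = 1: 244/63
a_6 = 6: 1677/433

1677/433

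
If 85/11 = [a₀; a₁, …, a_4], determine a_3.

1

85 ÷ 11 → quotient 7, remainder 8
11 ÷ 8 → quotient 1, remainder 3
8 ÷ 3 → quotient 2, remainder 2
3 ÷ 2 → quotient 1, remainder 1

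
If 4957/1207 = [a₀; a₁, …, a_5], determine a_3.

1

Repeatedly divide and take the remainder:
⌊4957/1207⌋ = 4, remainder 129
⌊1207/129⌋ = 9, remainder 46
⌊129/46⌋ = 2, remainder 37
⌊46/37⌋ = 1, remainder 9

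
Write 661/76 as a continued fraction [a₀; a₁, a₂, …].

[8; 1, 2, 3, 3, 2]

⌊661/76⌋ = 8, remainder 53
⌊76/53⌋ = 1, remainder 23
⌊53/23⌋ = 2, remainder 7
⌊23/7⌋ = 3, remainder 2
⌊7/2⌋ = 3, remainder 1
⌊2/1⌋ = 2, remainder 0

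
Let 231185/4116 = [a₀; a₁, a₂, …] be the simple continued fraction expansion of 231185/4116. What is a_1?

5

⌊231185/4116⌋ = 56, remainder 689
⌊4116/689⌋ = 5, remainder 671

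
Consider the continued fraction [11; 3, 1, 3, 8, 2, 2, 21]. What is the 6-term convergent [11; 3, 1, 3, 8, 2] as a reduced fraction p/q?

Use the convergent recurrence hₖ = aₖ·hₖ₋₁ + hₖ₋₂ (and likewise for the denominators kₖ):
a_0 = 11: 11/1
a_1 = 3: 34/3
a_2 = 1: 45/4
a_3 = 3: 169/15
a_4 = 8: 1397/124
a_5 = 2: 2963/263

2963/263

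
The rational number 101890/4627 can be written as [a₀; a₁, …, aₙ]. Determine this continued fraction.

[22; 48, 5, 19]

101890 ÷ 4627 → quotient 22, remainder 96
4627 ÷ 96 → quotient 48, remainder 19
96 ÷ 19 → quotient 5, remainder 1
19 ÷ 1 → quotient 19, remainder 0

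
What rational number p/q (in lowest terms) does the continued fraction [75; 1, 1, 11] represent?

1737/23

a_0 = 75: 75/1
a_1 = 1: 76/1
a_2 = 1: 151/2
a_3 = 11: 1737/23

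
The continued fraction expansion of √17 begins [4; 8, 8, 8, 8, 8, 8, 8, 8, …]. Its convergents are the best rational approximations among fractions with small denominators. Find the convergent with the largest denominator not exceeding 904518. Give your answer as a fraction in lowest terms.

a_0 = 4: 4/1  (≤ bound)
a_1 = 8: 33/8  (≤ bound)
a_2 = 8: 268/65  (≤ bound)
a_3 = 8: 2177/528  (≤ bound)
a_4 = 8: 17684/4289  (≤ bound)
a_5 = 8: 143649/34840  (≤ bound)
a_6 = 8: 1166876/283009  (≤ bound)
a_7 = 8: 9478657/2298912  (> 904518, stop)

1166876/283009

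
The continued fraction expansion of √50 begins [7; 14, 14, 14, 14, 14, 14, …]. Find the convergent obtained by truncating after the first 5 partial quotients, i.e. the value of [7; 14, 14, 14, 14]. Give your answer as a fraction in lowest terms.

Start with 14.
14 + 1/(14/1) = 14 + 1/14 = 197/14
14 + 1/(197/14) = 14 + 14/197 = 2772/197
14 + 1/(2772/197) = 14 + 197/2772 = 39005/2772
7 + 1/(39005/2772) = 7 + 2772/39005 = 275807/39005

275807/39005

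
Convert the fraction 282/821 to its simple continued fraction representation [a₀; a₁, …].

[0; 2, 1, 10, 3, 1, 1, 3]

⌊282/821⌋ = 0, remainder 282
⌊821/282⌋ = 2, remainder 257
⌊282/257⌋ = 1, remainder 25
⌊257/25⌋ = 10, remainder 7
⌊25/7⌋ = 3, remainder 4
⌊7/4⌋ = 1, remainder 3
⌊4/3⌋ = 1, remainder 1
⌊3/1⌋ = 3, remainder 0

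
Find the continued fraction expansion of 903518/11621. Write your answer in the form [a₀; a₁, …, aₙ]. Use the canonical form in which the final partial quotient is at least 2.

Repeatedly divide and take the remainder:
903518 ÷ 11621 → quotient 77, remainder 8701
11621 ÷ 8701 → quotient 1, remainder 2920
8701 ÷ 2920 → quotient 2, remainder 2861
2920 ÷ 2861 → quotient 1, remainder 59
2861 ÷ 59 → quotient 48, remainder 29
59 ÷ 29 → quotient 2, remainder 1
29 ÷ 1 → quotient 29, remainder 0

[77; 1, 2, 1, 48, 2, 29]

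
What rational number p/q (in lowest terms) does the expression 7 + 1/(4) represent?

a_0 = 7: 7/1
a_1 = 4: 29/4

29/4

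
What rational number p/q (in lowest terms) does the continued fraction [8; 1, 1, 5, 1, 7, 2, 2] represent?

4577/536

Compute successive convergents:
a_0 = 8: 8/1
a_1 = 1: 9/1
a_2 = 1: 17/2
a_3 = 5: 94/11
a_4 = 1: 111/13
a_5 = 7: 871/102
a_6 = 2: 1853/217
a_7 = 2: 4577/536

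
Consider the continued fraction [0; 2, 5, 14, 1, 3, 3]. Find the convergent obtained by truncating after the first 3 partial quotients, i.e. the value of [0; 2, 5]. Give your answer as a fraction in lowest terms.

a_0 = 0: 0/1
a_1 = 2: 1/2
a_2 = 5: 5/11

5/11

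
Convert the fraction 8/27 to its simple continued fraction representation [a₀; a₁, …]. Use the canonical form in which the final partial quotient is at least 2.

8 ÷ 27 → quotient 0, remainder 8
27 ÷ 8 → quotient 3, remainder 3
8 ÷ 3 → quotient 2, remainder 2
3 ÷ 2 → quotient 1, remainder 1
2 ÷ 1 → quotient 2, remainder 0

[0; 3, 2, 1, 2]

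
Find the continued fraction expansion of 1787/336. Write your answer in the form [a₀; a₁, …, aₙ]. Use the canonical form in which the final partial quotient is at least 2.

⌊1787/336⌋ = 5, remainder 107
⌊336/107⌋ = 3, remainder 15
⌊107/15⌋ = 7, remainder 2
⌊15/2⌋ = 7, remainder 1
⌊2/1⌋ = 2, remainder 0

[5; 3, 7, 7, 2]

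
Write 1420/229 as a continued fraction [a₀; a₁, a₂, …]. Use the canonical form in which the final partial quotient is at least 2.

[6; 4, 1, 45]

1420 = 6·229 + 46, so a_0 = 6
229 = 4·46 + 45, so a_1 = 4
46 = 1·45 + 1, so a_2 = 1
45 = 45·1 + 0, so a_3 = 45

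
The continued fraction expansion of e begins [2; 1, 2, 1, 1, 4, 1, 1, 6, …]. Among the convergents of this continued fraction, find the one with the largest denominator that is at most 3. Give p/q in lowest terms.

8/3

List convergents until the denominator exceeds the bound:
a_0 = 2: 2/1  (≤ bound)
a_1 = 1: 3/1  (≤ bound)
a_2 = 2: 8/3  (≤ bound)
a_3 = 1: 11/4  (> 3, stop)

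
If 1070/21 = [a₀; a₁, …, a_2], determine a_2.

20

1070 = 50·21 + 20, so a_0 = 50
21 = 1·20 + 1, so a_1 = 1
20 = 20·1 + 0, so a_2 = 20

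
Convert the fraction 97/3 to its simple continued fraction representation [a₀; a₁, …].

[32; 3]

Repeatedly divide and take the remainder:
97 ÷ 3 → quotient 32, remainder 1
3 ÷ 1 → quotient 3, remainder 0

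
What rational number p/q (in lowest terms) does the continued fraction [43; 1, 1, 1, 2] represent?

349/8

Build up convergents one term at a time:
a_0 = 43: 43/1
a_1 = 1: 44/1
a_2 = 1: 87/2
a_3 = 1: 131/3
a_4 = 2: 349/8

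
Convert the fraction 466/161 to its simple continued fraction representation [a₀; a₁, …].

[2; 1, 8, 2, 8]

Apply division with remainder until the remainder is 0:
⌊466/161⌋ = 2, remainder 144
⌊161/144⌋ = 1, remainder 17
⌊144/17⌋ = 8, remainder 8
⌊17/8⌋ = 2, remainder 1
⌊8/1⌋ = 8, remainder 0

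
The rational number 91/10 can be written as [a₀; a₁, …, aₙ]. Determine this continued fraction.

[9; 10]

91 = 9·10 + 1, so a_0 = 9
10 = 10·1 + 0, so a_1 = 10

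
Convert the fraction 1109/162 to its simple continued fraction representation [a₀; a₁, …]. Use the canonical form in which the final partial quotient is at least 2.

[6; 1, 5, 2, 12]

Run the Euclidean algorithm, recording each quotient:
1109 = 6·162 + 137, so a_0 = 6
162 = 1·137 + 25, so a_1 = 1
137 = 5·25 + 12, so a_2 = 5
25 = 2·12 + 1, so a_3 = 2
12 = 12·1 + 0, so a_4 = 12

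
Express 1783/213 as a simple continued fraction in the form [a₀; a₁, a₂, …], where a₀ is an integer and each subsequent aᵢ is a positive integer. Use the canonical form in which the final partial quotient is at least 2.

1783 = 8·213 + 79, so a_0 = 8
213 = 2·79 + 55, so a_1 = 2
79 = 1·55 + 24, so a_2 = 1
55 = 2·24 + 7, so a_3 = 2
24 = 3·7 + 3, so a_4 = 3
7 = 2·3 + 1, so a_5 = 2
3 = 3·1 + 0, so a_6 = 3

[8; 2, 1, 2, 3, 2, 3]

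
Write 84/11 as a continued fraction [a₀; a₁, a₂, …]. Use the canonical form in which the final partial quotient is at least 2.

84 = 7·11 + 7, so a_0 = 7
11 = 1·7 + 4, so a_1 = 1
7 = 1·4 + 3, so a_2 = 1
4 = 1·3 + 1, so a_3 = 1
3 = 3·1 + 0, so a_4 = 3

[7; 1, 1, 1, 3]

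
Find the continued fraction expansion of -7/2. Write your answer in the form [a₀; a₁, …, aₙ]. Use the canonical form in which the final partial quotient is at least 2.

-7 = -4·2 + 1, so a_0 = -4
2 = 2·1 + 0, so a_1 = 2

[-4; 2]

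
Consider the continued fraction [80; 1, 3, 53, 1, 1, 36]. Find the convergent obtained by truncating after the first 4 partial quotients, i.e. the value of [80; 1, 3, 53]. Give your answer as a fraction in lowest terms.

17200/213

a_0 = 80: 80/1
a_1 = 1: 81/1
a_2 = 3: 323/4
a_3 = 53: 17200/213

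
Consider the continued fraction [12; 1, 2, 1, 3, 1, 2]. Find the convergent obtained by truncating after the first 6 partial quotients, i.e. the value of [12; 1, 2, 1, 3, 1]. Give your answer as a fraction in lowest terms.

Use the convergent recurrence hₖ = aₖ·hₖ₋₁ + hₖ₋₂ (and likewise for the denominators kₖ):
a_0 = 12: 12/1
a_1 = 1: 13/1
a_2 = 2: 38/3
a_3 = 1: 51/4
a_4 = 3: 191/15
a_5 = 1: 242/19

242/19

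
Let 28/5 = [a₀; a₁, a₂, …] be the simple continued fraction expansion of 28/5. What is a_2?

⌊28/5⌋ = 5, remainder 3
⌊5/3⌋ = 1, remainder 2
⌊3/2⌋ = 1, remainder 1

1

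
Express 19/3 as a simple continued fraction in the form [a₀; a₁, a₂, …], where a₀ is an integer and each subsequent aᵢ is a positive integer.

Repeatedly divide and take the remainder:
⌊19/3⌋ = 6, remainder 1
⌊3/1⌋ = 3, remainder 0

[6; 3]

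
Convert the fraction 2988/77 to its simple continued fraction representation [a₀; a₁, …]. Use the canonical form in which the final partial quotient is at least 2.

[38; 1, 4, 7, 2]

2988 = 38·77 + 62, so a_0 = 38
77 = 1·62 + 15, so a_1 = 1
62 = 4·15 + 2, so a_2 = 4
15 = 7·2 + 1, so a_3 = 7
2 = 2·1 + 0, so a_4 = 2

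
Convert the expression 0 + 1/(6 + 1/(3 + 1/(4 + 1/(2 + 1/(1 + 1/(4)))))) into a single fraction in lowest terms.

Start with 4.
1 + 1/(4/1) = 1 + 1/4 = 5/4
2 + 1/(5/4) = 2 + 4/5 = 14/5
4 + 1/(14/5) = 4 + 5/14 = 61/14
3 + 1/(61/14) = 3 + 14/61 = 197/61
6 + 1/(197/61) = 6 + 61/197 = 1243/197
0 + 1/(1243/197) = 0 + 197/1243 = 197/1243

197/1243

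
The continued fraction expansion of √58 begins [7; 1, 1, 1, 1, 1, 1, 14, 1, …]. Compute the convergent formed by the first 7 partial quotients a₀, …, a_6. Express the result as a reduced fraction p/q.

99/13

Start with 1.
1 + 1/(1/1) = 1 + 1/1 = 2/1
1 + 1/(2/1) = 1 + 1/2 = 3/2
1 + 1/(3/2) = 1 + 2/3 = 5/3
1 + 1/(5/3) = 1 + 3/5 = 8/5
1 + 1/(8/5) = 1 + 5/8 = 13/8
7 + 1/(13/8) = 7 + 8/13 = 99/13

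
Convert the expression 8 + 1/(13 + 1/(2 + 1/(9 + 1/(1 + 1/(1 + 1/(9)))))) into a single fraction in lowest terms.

Start with 9.
1 + 1/(9/1) = 1 + 1/9 = 10/9
1 + 1/(10/9) = 1 + 9/10 = 19/10
9 + 1/(19/10) = 9 + 10/19 = 181/19
2 + 1/(181/19) = 2 + 19/181 = 381/181
13 + 1/(381/181) = 13 + 181/381 = 5134/381
8 + 1/(5134/381) = 8 + 381/5134 = 41453/5134

41453/5134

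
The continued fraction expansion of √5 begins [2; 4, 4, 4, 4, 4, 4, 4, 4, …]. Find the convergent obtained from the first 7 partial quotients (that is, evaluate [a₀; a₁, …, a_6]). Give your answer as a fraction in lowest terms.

12238/5473

Start with 4.
4 + 1/(4/1) = 4 + 1/4 = 17/4
4 + 1/(17/4) = 4 + 4/17 = 72/17
4 + 1/(72/17) = 4 + 17/72 = 305/72
4 + 1/(305/72) = 4 + 72/305 = 1292/305
4 + 1/(1292/305) = 4 + 305/1292 = 5473/1292
2 + 1/(5473/1292) = 2 + 1292/5473 = 12238/5473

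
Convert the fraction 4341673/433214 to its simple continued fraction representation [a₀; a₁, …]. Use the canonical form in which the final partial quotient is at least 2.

Run the Euclidean algorithm, recording each quotient:
4341673 ÷ 433214 → quotient 10, remainder 9533
433214 ÷ 9533 → quotient 45, remainder 4229
9533 ÷ 4229 → quotient 2, remainder 1075
4229 ÷ 1075 → quotient 3, remainder 1004
1075 ÷ 1004 → quotient 1, remainder 71
1004 ÷ 71 → quotient 14, remainder 10
71 ÷ 10 → quotient 7, remainder 1
10 ÷ 1 → quotient 10, remainder 0

[10; 45, 2, 3, 1, 14, 7, 10]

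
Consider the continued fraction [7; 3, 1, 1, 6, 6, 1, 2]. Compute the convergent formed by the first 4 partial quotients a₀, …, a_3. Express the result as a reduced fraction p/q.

Use the convergent recurrence hₖ = aₖ·hₖ₋₁ + hₖ₋₂ (and likewise for the denominators kₖ):
a_0 = 7: 7/1
a_1 = 3: 22/3
a_2 = 1: 29/4
a_3 = 1: 51/7

51/7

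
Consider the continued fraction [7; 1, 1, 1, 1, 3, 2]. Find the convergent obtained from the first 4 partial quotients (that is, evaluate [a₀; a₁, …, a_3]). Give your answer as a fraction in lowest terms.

23/3

Start with 1.
1 + 1/(1/1) = 1 + 1/1 = 2/1
1 + 1/(2/1) = 1 + 1/2 = 3/2
7 + 1/(3/2) = 7 + 2/3 = 23/3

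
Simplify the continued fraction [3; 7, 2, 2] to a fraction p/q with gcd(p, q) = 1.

116/37

Collapse the nested fraction from the inside out:
Start with 2.
2 + 1/(2/1) = 2 + 1/2 = 5/2
7 + 1/(5/2) = 7 + 2/5 = 37/5
3 + 1/(37/5) = 3 + 5/37 = 116/37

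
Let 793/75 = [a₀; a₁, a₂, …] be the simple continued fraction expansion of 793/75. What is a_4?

793 = 10·75 + 43, so a_0 = 10
75 = 1·43 + 32, so a_1 = 1
43 = 1·32 + 11, so a_2 = 1
32 = 2·11 + 10, so a_3 = 2
11 = 1·10 + 1, so a_4 = 1

1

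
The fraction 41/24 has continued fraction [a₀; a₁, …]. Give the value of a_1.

⌊41/24⌋ = 1, remainder 17
⌊24/17⌋ = 1, remainder 7

1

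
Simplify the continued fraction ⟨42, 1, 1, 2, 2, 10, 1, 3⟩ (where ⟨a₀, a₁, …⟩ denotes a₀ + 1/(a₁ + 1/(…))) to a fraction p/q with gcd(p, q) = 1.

Compute successive convergents:
a_0 = 42: 42/1
a_1 = 1: 43/1
a_2 = 1: 85/2
a_3 = 2: 213/5
a_4 = 2: 511/12
a_5 = 10: 5323/125
a_6 = 1: 5834/137
a_7 = 3: 22825/536

22825/536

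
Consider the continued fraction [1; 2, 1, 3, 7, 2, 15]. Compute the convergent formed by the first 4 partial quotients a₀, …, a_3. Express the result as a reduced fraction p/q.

Start with 3.
1 + 1/(3/1) = 1 + 1/3 = 4/3
2 + 1/(4/3) = 2 + 3/4 = 11/4
1 + 1/(11/4) = 1 + 4/11 = 15/11

15/11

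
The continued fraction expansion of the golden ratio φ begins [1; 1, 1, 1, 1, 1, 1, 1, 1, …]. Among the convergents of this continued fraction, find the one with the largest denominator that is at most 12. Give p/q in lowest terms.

a_0 = 1: 1/1  (≤ bound)
a_1 = 1: 2/1  (≤ bound)
a_2 = 1: 3/2  (≤ bound)
a_3 = 1: 5/3  (≤ bound)
a_4 = 1: 8/5  (≤ bound)
a_5 = 1: 13/8  (≤ bound)
a_6 = 1: 21/13  (> 12, stop)

13/8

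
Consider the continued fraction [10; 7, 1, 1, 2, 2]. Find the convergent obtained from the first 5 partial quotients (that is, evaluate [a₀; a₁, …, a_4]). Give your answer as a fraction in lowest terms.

Start with 2.
1 + 1/(2/1) = 1 + 1/2 = 3/2
1 + 1/(3/2) = 1 + 2/3 = 5/3
7 + 1/(5/3) = 7 + 3/5 = 38/5
10 + 1/(38/5) = 10 + 5/38 = 385/38

385/38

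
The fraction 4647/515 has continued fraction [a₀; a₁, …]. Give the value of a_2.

Run the Euclidean algorithm, recording each quotient:
4647 ÷ 515 → quotient 9, remainder 12
515 ÷ 12 → quotient 42, remainder 11
12 ÷ 11 → quotient 1, remainder 1

1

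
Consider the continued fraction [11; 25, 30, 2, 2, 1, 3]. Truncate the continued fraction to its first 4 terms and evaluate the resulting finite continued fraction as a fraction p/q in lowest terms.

16858/1527

Start with 2.
30 + 1/(2/1) = 30 + 1/2 = 61/2
25 + 1/(61/2) = 25 + 2/61 = 1527/61
11 + 1/(1527/61) = 11 + 61/1527 = 16858/1527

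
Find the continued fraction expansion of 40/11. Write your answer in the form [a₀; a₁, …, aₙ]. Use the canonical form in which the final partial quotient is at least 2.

⌊40/11⌋ = 3, remainder 7
⌊11/7⌋ = 1, remainder 4
⌊7/4⌋ = 1, remainder 3
⌊4/3⌋ = 1, remainder 1
⌊3/1⌋ = 3, remainder 0

[3; 1, 1, 1, 3]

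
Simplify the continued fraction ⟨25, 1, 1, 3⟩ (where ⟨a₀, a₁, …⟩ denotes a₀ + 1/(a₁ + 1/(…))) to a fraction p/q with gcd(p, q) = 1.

179/7

Use the convergent recurrence hₖ = aₖ·hₖ₋₁ + hₖ₋₂ (and likewise for the denominators kₖ):
a_0 = 25: 25/1
a_1 = 1: 26/1
a_2 = 1: 51/2
a_3 = 3: 179/7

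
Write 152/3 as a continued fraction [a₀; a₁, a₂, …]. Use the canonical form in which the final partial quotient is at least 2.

152 = 50·3 + 2, so a_0 = 50
3 = 1·2 + 1, so a_1 = 1
2 = 2·1 + 0, so a_2 = 2

[50; 1, 2]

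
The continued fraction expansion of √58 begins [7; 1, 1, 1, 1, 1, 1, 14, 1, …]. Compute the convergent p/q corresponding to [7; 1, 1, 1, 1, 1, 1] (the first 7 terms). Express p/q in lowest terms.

Start with 1.
1 + 1/(1/1) = 1 + 1/1 = 2/1
1 + 1/(2/1) = 1 + 1/2 = 3/2
1 + 1/(3/2) = 1 + 2/3 = 5/3
1 + 1/(5/3) = 1 + 3/5 = 8/5
1 + 1/(8/5) = 1 + 5/8 = 13/8
7 + 1/(13/8) = 7 + 8/13 = 99/13

99/13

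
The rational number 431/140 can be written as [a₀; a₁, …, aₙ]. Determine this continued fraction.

[3; 12, 1, 2, 1, 2]

431 ÷ 140 → quotient 3, remainder 11
140 ÷ 11 → quotient 12, remainder 8
11 ÷ 8 → quotient 1, remainder 3
8 ÷ 3 → quotient 2, remainder 2
3 ÷ 2 → quotient 1, remainder 1
2 ÷ 1 → quotient 2, remainder 0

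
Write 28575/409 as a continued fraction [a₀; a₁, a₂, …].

[69; 1, 6, 2, 3, 2, 3]

28575 = 69·409 + 354, so a_0 = 69
409 = 1·354 + 55, so a_1 = 1
354 = 6·55 + 24, so a_2 = 6
55 = 2·24 + 7, so a_3 = 2
24 = 3·7 + 3, so a_4 = 3
7 = 2·3 + 1, so a_5 = 2
3 = 3·1 + 0, so a_6 = 3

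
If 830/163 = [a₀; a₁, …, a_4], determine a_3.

6

Repeatedly divide and take the remainder:
830 = 5·163 + 15, so a_0 = 5
163 = 10·15 + 13, so a_1 = 10
15 = 1·13 + 2, so a_2 = 1
13 = 6·2 + 1, so a_3 = 6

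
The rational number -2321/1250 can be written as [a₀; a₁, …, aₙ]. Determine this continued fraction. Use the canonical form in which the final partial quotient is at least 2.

-2321 = -2·1250 + 179, so a_0 = -2
1250 = 6·179 + 176, so a_1 = 6
179 = 1·176 + 3, so a_2 = 1
176 = 58·3 + 2, so a_3 = 58
3 = 1·2 + 1, so a_4 = 1
2 = 2·1 + 0, so a_5 = 2

[-2; 6, 1, 58, 1, 2]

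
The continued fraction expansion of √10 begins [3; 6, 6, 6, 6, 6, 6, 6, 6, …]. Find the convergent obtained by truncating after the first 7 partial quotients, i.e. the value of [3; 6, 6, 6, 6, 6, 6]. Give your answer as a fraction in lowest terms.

Start with 6.
6 + 1/(6/1) = 6 + 1/6 = 37/6
6 + 1/(37/6) = 6 + 6/37 = 228/37
6 + 1/(228/37) = 6 + 37/228 = 1405/228
6 + 1/(1405/228) = 6 + 228/1405 = 8658/1405
6 + 1/(8658/1405) = 6 + 1405/8658 = 53353/8658
3 + 1/(53353/8658) = 3 + 8658/53353 = 168717/53353

168717/53353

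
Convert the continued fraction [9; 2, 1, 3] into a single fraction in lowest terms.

a_0 = 9: 9/1
a_1 = 2: 19/2
a_2 = 1: 28/3
a_3 = 3: 103/11

103/11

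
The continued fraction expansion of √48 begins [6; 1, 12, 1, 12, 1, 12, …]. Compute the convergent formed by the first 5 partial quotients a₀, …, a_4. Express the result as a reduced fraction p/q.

a_0 = 6: 6/1
a_1 = 1: 7/1
a_2 = 12: 90/13
a_3 = 1: 97/14
a_4 = 12: 1254/181

1254/181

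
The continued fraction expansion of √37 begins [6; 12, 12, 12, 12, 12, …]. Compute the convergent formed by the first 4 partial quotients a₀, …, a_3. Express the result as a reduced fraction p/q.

10657/1752

a_0 = 6: 6/1
a_1 = 12: 73/12
a_2 = 12: 882/145
a_3 = 12: 10657/1752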